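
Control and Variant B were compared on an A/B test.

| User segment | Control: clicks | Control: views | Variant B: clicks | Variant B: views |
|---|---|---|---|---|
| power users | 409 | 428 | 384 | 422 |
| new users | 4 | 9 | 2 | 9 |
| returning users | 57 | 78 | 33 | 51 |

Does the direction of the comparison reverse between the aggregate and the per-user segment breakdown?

No

Power users: Control 409/428 = 95.6%, Variant B 384/422 = 91.0% → Control
New users: Control 4/9 = 44.4%, Variant B 2/9 = 22.2% → Control
Returning users: Control 57/78 = 73.1%, Variant B 33/51 = 64.7% → Control
Overall: Control 470/515 = 91.3%, Variant B 419/482 = 86.9% → Control
Control wins overall and in every user group — no reversal.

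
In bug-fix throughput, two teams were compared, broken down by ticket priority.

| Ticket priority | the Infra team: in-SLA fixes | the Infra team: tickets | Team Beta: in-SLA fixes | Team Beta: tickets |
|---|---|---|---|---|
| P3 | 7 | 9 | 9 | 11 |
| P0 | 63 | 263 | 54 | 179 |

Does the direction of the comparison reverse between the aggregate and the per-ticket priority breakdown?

No

P3: the Infra team 7/9 = 77.8%, Team Beta 9/11 = 81.8% → Team Beta
P0: the Infra team 63/263 = 24.0%, Team Beta 54/179 = 30.2% → Team Beta
Overall: the Infra team 70/272 = 25.7%, Team Beta 63/190 = 33.2% → Team Beta
Team Beta wins overall and in every ticket group — no reversal.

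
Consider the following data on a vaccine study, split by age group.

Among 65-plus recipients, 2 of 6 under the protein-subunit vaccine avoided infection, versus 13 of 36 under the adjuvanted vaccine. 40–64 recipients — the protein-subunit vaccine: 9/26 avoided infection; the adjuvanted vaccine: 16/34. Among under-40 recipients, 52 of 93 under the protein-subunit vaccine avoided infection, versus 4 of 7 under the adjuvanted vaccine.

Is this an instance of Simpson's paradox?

Yes

65-plus: the protein-subunit vaccine 2/6 = 33.3%, the adjuvanted vaccine 13/36 = 36.1% → the adjuvanted vaccine
40–64: the protein-subunit vaccine 9/26 = 34.6%, the adjuvanted vaccine 16/34 = 47.1% → the adjuvanted vaccine
Under-40: the protein-subunit vaccine 52/93 = 55.9%, the adjuvanted vaccine 4/7 = 57.1% → the adjuvanted vaccine
Overall: the protein-subunit vaccine 63/125 = 50.4%, the adjuvanted vaccine 33/77 = 42.9% → the protein-subunit vaccine
The adjuvanted vaccine wins each age group but the protein-subunit vaccine wins overall — the comparison reverses. The adjuvanted vaccine's recipients skew toward 65-plus, which has a lower base rate.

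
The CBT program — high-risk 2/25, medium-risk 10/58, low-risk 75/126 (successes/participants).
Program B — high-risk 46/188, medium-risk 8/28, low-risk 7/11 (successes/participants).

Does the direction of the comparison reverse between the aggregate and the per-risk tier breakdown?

Yes

High-risk: the CBT program 2/25 = 8.0%, Program B 46/188 = 24.5% → Program B
Medium-risk: the CBT program 10/58 = 17.2%, Program B 8/28 = 28.6% → Program B
Low-risk: the CBT program 75/126 = 59.5%, Program B 7/11 = 63.6% → Program B
Overall: the CBT program 87/209 = 41.6%, Program B 61/227 = 26.9% → the CBT program
Program B wins each risk group but the CBT program wins overall — the comparison reverses. Program B's participants skew toward high-risk, which has a lower base rate.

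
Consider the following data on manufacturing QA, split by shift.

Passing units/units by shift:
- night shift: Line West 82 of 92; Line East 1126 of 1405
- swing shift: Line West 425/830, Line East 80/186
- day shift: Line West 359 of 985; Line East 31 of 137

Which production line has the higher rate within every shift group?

Night shift: Line West 82/92 = 89.1%, Line East 1126/1405 = 80.1% → Line West
Swing shift: Line West 425/830 = 51.2%, Line East 80/186 = 43.0% → Line West
Day shift: Line West 359/985 = 36.4%, Line East 31/137 = 22.6% → Line West
Line West has the higher rate in all 3 groups.

Line West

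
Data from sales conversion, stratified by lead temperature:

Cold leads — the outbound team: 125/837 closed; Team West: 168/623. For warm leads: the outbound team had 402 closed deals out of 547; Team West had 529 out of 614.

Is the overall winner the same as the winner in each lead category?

Cold: the outbound team 125/837 = 14.9%, Team West 168/623 = 27.0% → Team West
Warm: the outbound team 402/547 = 73.5%, Team West 529/614 = 86.2% → Team West
Overall: the outbound team 527/1384 = 38.1%, Team West 697/1237 = 56.3% → Team West
Team West wins overall and in every lead group — no reversal.

Yes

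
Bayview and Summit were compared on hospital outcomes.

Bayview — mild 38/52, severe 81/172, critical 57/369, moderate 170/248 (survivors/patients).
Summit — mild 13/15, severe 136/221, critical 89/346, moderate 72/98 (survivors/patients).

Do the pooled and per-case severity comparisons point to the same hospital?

Mild: Bayview 38/52 = 73.1%, Summit 13/15 = 86.7% → Summit
Severe: Bayview 81/172 = 47.1%, Summit 136/221 = 61.5% → Summit
Critical: Bayview 57/369 = 15.4%, Summit 89/346 = 25.7% → Summit
Moderate: Bayview 170/248 = 68.5%, Summit 72/98 = 73.5% → Summit
Overall: Bayview 346/841 = 41.1%, Summit 310/680 = 45.6% → Summit
Summit wins overall and in every case group — no reversal.

Yes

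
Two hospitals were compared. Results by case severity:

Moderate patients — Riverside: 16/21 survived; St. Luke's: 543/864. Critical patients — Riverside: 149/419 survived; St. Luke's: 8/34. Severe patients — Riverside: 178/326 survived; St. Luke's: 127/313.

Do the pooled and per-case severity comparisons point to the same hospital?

Moderate: Riverside 16/21 = 76.2%, St. Luke's 543/864 = 62.8% → Riverside
Critical: Riverside 149/419 = 35.6%, St. Luke's 8/34 = 23.5% → Riverside
Severe: Riverside 178/326 = 54.6%, St. Luke's 127/313 = 40.6% → Riverside
Overall: Riverside 343/766 = 44.8%, St. Luke's 678/1211 = 56.0% → St. Luke's
Riverside wins each case group but St. Luke's wins overall — the comparison reverses. Riverside's patients skew toward critical, which has a lower base rate.

No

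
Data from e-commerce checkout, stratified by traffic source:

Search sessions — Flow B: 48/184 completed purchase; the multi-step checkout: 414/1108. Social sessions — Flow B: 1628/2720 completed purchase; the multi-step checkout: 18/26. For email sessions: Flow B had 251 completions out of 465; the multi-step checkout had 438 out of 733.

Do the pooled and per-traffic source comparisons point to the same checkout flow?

Search: Flow B 48/184 = 26.1%, the multi-step checkout 414/1108 = 37.4% → the multi-step checkout
Social: Flow B 1628/2720 = 59.9%, the multi-step checkout 18/26 = 69.2% → the multi-step checkout
Email: Flow B 251/465 = 54.0%, the multi-step checkout 438/733 = 59.8% → the multi-step checkout
Overall: Flow B 1927/3369 = 57.2%, the multi-step checkout 870/1867 = 46.6% → Flow B
The multi-step checkout wins each traffic group but Flow B wins overall — the comparison reverses. The multi-step checkout's sessions skew toward search, which has a lower base rate.

No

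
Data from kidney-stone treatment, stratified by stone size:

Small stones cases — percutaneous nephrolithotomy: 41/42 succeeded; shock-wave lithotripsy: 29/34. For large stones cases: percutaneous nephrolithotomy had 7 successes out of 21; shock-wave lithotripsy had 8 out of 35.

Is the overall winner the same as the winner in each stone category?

Yes

Small stones: percutaneous nephrolithotomy 41/42 = 97.6%, shock-wave lithotripsy 29/34 = 85.3% → percutaneous nephrolithotomy
Large stones: percutaneous nephrolithotomy 7/21 = 33.3%, shock-wave lithotripsy 8/35 = 22.9% → percutaneous nephrolithotomy
Overall: percutaneous nephrolithotomy 48/63 = 76.2%, shock-wave lithotripsy 37/69 = 53.6% → percutaneous nephrolithotomy
Percutaneous nephrolithotomy wins overall and in every stone group — no reversal.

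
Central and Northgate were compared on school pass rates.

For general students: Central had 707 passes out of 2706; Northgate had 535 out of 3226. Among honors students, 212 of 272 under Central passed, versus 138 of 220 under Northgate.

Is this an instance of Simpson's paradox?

No

General: Central 707/2706 = 26.1%, Northgate 535/3226 = 16.6% → Central
Honors: Central 212/272 = 77.9%, Northgate 138/220 = 62.7% → Central
Overall: Central 919/2978 = 30.9%, Northgate 673/3446 = 19.5% → Central
Central wins overall and in every student group — no reversal.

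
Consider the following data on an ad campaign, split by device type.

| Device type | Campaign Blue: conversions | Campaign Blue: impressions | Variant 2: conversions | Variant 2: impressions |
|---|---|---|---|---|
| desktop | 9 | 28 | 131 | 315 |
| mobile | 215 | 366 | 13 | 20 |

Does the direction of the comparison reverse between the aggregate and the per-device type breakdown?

Yes

Desktop: Campaign Blue 9/28 = 32.1%, Variant 2 131/315 = 41.6% → Variant 2
Mobile: Campaign Blue 215/366 = 58.7%, Variant 2 13/20 = 65.0% → Variant 2
Overall: Campaign Blue 224/394 = 56.9%, Variant 2 144/335 = 43.0% → Campaign Blue
Variant 2 wins each device group but Campaign Blue wins overall — the comparison reverses. Variant 2's impressions skew toward desktop, which has a lower base rate.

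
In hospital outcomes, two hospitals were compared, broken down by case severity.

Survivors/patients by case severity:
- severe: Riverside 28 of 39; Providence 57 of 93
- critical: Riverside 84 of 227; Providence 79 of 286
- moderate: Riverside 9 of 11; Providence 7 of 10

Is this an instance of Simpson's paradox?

Severe: Riverside 28/39 = 71.8%, Providence 57/93 = 61.3% → Riverside
Critical: Riverside 84/227 = 37.0%, Providence 79/286 = 27.6% → Riverside
Moderate: Riverside 9/11 = 81.8%, Providence 7/10 = 70.0% → Riverside
Overall: Riverside 121/277 = 43.7%, Providence 143/389 = 36.8% → Riverside
Riverside wins overall and in every case group — no reversal.

No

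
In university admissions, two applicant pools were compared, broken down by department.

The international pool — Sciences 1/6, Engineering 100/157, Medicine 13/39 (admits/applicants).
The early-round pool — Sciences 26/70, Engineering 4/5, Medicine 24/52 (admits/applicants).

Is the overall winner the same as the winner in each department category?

Sciences: the international pool 1/6 = 16.7%, the early-round pool 26/70 = 37.1% → the early-round pool
Engineering: the international pool 100/157 = 63.7%, the early-round pool 4/5 = 80.0% → the early-round pool
Medicine: the international pool 13/39 = 33.3%, the early-round pool 24/52 = 46.2% → the early-round pool
Overall: the international pool 114/202 = 56.4%, the early-round pool 54/127 = 42.5% → the international pool
The early-round pool wins each department group but the international pool wins overall — the comparison reverses. The early-round pool's applicants skew toward Sciences, which has a lower base rate.

No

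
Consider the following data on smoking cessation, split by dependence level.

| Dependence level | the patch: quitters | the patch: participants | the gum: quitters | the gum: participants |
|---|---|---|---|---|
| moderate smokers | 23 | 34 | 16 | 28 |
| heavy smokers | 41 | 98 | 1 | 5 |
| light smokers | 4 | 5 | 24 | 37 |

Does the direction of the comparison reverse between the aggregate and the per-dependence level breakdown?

Yes

Moderate smokers: the patch 23/34 = 67.6%, the gum 16/28 = 57.1% → the patch
Heavy smokers: the patch 41/98 = 41.8%, the gum 1/5 = 20.0% → the patch
Light smokers: the patch 4/5 = 80.0%, the gum 24/37 = 64.9% → the patch
Overall: the patch 68/137 = 49.6%, the gum 41/70 = 58.6% → the gum
The patch wins each dependence group but the gum wins overall — the comparison reverses. The patch's participants skew toward heavy smokers, which has a lower base rate.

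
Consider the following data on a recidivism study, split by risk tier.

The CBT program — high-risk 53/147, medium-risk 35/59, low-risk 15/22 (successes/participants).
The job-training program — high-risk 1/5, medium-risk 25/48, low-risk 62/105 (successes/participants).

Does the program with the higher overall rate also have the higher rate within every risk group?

No

High-risk: the CBT program 53/147 = 36.1%, the job-training program 1/5 = 20.0% → the CBT program
Medium-risk: the CBT program 35/59 = 59.3%, the job-training program 25/48 = 52.1% → the CBT program
Low-risk: the CBT program 15/22 = 68.2%, the job-training program 62/105 = 59.0% → the CBT program
Overall: the CBT program 103/228 = 45.2%, the job-training program 88/158 = 55.7% → the job-training program
The CBT program wins each risk group but the job-training program wins overall — the comparison reverses. The CBT program's participants skew toward high-risk, which has a lower base rate.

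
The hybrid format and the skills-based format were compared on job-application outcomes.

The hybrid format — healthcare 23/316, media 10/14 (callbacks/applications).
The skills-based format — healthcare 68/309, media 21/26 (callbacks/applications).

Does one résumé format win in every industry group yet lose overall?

No

Healthcare: the hybrid format 23/316 = 7.3%, the skills-based format 68/309 = 22.0% → the skills-based format
Media: the hybrid format 10/14 = 71.4%, the skills-based format 21/26 = 80.8% → the skills-based format
Overall: the hybrid format 33/330 = 10.0%, the skills-based format 89/335 = 26.6% → the skills-based format
The skills-based format wins overall and in every industry group — no reversal.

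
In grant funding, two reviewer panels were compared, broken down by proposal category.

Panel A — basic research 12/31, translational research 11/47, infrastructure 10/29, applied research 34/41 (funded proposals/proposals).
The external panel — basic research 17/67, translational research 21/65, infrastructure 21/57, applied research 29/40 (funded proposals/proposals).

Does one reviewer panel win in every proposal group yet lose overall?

Basic research: Panel A 12/31 = 38.7%, the external panel 17/67 = 25.4% → Panel A
Translational research: Panel A 11/47 = 23.4%, the external panel 21/65 = 32.3% → the external panel
Infrastructure: Panel A 10/29 = 34.5%, the external panel 21/57 = 36.8% → the external panel
Applied research: Panel A 34/41 = 82.9%, the external panel 29/40 = 72.5% → Panel A
Overall: Panel A 67/148 = 45.3%, the external panel 88/229 = 38.4% → Panel A
Neither sweeps: Panel A wins 2 of 4 groups, the external panel wins 2. Panel A wins overall but not every group — no Simpson reversal.

No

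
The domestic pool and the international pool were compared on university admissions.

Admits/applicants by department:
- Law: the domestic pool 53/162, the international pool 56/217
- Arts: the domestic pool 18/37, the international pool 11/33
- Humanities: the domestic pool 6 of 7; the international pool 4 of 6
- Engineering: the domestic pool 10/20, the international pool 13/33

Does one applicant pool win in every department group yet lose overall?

Law: the domestic pool 53/162 = 32.7%, the international pool 56/217 = 25.8% → the domestic pool
Arts: the domestic pool 18/37 = 48.6%, the international pool 11/33 = 33.3% → the domestic pool
Humanities: the domestic pool 6/7 = 85.7%, the international pool 4/6 = 66.7% → the domestic pool
Engineering: the domestic pool 10/20 = 50.0%, the international pool 13/33 = 39.4% → the domestic pool
Overall: the domestic pool 87/226 = 38.5%, the international pool 84/289 = 29.1% → the domestic pool
The domestic pool wins overall and in every department group — no reversal.

No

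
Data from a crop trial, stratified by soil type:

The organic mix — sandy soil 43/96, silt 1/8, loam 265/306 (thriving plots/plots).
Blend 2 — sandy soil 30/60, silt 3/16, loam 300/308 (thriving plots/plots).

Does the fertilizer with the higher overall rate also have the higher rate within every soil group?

Yes

Sandy soil: the organic mix 43/96 = 44.8%, Blend 2 30/60 = 50.0% → Blend 2
Silt: the organic mix 1/8 = 12.5%, Blend 2 3/16 = 18.8% → Blend 2
Loam: the organic mix 265/306 = 86.6%, Blend 2 300/308 = 97.4% → Blend 2
Overall: the organic mix 309/410 = 75.4%, Blend 2 333/384 = 86.7% → Blend 2
Blend 2 wins overall and in every soil group — no reversal.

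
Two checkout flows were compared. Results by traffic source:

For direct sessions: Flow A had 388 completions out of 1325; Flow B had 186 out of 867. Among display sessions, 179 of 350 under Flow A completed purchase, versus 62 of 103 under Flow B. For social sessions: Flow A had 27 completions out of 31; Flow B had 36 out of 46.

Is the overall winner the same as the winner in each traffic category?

No

Direct: Flow A 388/1325 = 29.3%, Flow B 186/867 = 21.5% → Flow A
Display: Flow A 179/350 = 51.1%, Flow B 62/103 = 60.2% → Flow B
Social: Flow A 27/31 = 87.1%, Flow B 36/46 = 78.3% → Flow A
Overall: Flow A 594/1706 = 34.8%, Flow B 284/1016 = 28.0% → Flow A
Neither sweeps: Flow A wins 2 of 3 groups, Flow B wins 1. Flow A wins overall but not every group — no Simpson reversal.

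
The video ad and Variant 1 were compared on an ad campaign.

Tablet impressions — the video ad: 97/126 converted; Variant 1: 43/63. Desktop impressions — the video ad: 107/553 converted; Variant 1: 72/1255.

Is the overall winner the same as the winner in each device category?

Yes

Tablet: the video ad 97/126 = 77.0%, Variant 1 43/63 = 68.3% → the video ad
Desktop: the video ad 107/553 = 19.3%, Variant 1 72/1255 = 5.7% → the video ad
Overall: the video ad 204/679 = 30.0%, Variant 1 115/1318 = 8.7% → the video ad
The video ad wins overall and in every device group — no reversal.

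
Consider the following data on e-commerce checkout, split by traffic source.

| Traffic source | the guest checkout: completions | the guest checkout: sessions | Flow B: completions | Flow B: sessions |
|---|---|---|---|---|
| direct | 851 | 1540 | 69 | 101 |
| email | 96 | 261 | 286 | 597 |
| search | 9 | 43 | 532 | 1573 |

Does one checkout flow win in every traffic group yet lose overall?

Yes

Direct: the guest checkout 851/1540 = 55.3%, Flow B 69/101 = 68.3% → Flow B
Email: the guest checkout 96/261 = 36.8%, Flow B 286/597 = 47.9% → Flow B
Search: the guest checkout 9/43 = 20.9%, Flow B 532/1573 = 33.8% → Flow B
Overall: the guest checkout 956/1844 = 51.8%, Flow B 887/2271 = 39.1% → the guest checkout
Flow B wins each traffic group but the guest checkout wins overall — the comparison reverses. Flow B's sessions skew toward search, which has a lower base rate.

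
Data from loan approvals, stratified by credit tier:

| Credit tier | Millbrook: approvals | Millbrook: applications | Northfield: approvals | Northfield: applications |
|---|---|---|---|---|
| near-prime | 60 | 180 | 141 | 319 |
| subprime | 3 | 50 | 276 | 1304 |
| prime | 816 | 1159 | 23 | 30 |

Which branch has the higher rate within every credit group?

Northfield

Near-prime: Millbrook 60/180 = 33.3%, Northfield 141/319 = 44.2% → Northfield
Subprime: Millbrook 3/50 = 6.0%, Northfield 276/1304 = 21.2% → Northfield
Prime: Millbrook 816/1159 = 70.4%, Northfield 23/30 = 76.7% → Northfield
Northfield has the higher rate in all 3 groups.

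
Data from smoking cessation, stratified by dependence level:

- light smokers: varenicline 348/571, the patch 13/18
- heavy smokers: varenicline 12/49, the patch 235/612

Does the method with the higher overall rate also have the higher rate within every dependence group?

No

Light smokers: varenicline 348/571 = 60.9%, the patch 13/18 = 72.2% → the patch
Heavy smokers: varenicline 12/49 = 24.5%, the patch 235/612 = 38.4% → the patch
Overall: varenicline 360/620 = 58.1%, the patch 248/630 = 39.4% → varenicline
The patch wins each dependence group but varenicline wins overall — the comparison reverses. The patch's participants skew toward heavy smokers, which has a lower base rate.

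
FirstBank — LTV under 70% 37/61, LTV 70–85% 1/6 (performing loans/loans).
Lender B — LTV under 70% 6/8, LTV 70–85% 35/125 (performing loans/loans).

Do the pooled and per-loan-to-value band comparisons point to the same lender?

LTV under 70%: FirstBank 37/61 = 60.7%, Lender B 6/8 = 75.0% → Lender B
LTV 70–85%: FirstBank 1/6 = 16.7%, Lender B 35/125 = 28.0% → Lender B
Overall: FirstBank 38/67 = 56.7%, Lender B 41/133 = 30.8% → FirstBank
Lender B wins each loan-to-value group but FirstBank wins overall — the comparison reverses. Lender B's loans skew toward LTV 70–85%, which has a lower base rate.

No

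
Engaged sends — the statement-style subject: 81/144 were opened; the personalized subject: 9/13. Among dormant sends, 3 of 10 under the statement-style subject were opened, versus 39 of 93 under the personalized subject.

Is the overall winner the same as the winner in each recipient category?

Engaged: the statement-style subject 81/144 = 56.2%, the personalized subject 9/13 = 69.2% → the personalized subject
Dormant: the statement-style subject 3/10 = 30.0%, the personalized subject 39/93 = 41.9% → the personalized subject
Overall: the statement-style subject 84/154 = 54.5%, the personalized subject 48/106 = 45.3% → the statement-style subject
The personalized subject wins each recipient group but the statement-style subject wins overall — the comparison reverses. The personalized subject's sends skew toward dormant, which has a lower base rate.

No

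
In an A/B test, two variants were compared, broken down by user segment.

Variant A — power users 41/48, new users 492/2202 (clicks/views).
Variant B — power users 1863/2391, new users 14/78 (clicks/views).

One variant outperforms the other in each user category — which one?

Variant A

Power users: Variant A 41/48 = 85.4%, Variant B 1863/2391 = 77.9% → Variant A
New users: Variant A 492/2202 = 22.3%, Variant B 14/78 = 17.9% → Variant A
Variant A has the higher rate in both groups.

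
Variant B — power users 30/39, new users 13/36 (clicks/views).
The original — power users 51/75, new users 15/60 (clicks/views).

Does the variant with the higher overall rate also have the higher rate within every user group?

Power users: Variant B 30/39 = 76.9%, the original 51/75 = 68.0% → Variant B
New users: Variant B 13/36 = 36.1%, the original 15/60 = 25.0% → Variant B
Overall: Variant B 43/75 = 57.3%, the original 66/135 = 48.9% → Variant B
Variant B wins overall and in every user group — no reversal.

Yes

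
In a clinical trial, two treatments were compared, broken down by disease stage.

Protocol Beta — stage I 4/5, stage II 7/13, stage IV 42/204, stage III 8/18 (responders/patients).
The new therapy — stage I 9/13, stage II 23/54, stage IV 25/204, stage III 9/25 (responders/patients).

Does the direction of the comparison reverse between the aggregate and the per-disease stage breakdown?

Stage I: Protocol Beta 4/5 = 80.0%, the new therapy 9/13 = 69.2% → Protocol Beta
Stage II: Protocol Beta 7/13 = 53.8%, the new therapy 23/54 = 42.6% → Protocol Beta
Stage IV: Protocol Beta 42/204 = 20.6%, the new therapy 25/204 = 12.3% → Protocol Beta
Stage III: Protocol Beta 8/18 = 44.4%, the new therapy 9/25 = 36.0% → Protocol Beta
Overall: Protocol Beta 61/240 = 25.4%, the new therapy 66/296 = 22.3% → Protocol Beta
Protocol Beta wins overall and in every disease group — no reversal.

No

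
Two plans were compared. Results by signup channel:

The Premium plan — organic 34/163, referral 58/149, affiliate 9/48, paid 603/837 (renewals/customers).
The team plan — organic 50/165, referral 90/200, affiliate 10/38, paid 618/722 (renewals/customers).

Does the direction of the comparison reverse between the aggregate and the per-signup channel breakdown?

Organic: the Premium plan 34/163 = 20.9%, the team plan 50/165 = 30.3% → the team plan
Referral: the Premium plan 58/149 = 38.9%, the team plan 90/200 = 45.0% → the team plan
Affiliate: the Premium plan 9/48 = 18.8%, the team plan 10/38 = 26.3% → the team plan
Paid: the Premium plan 603/837 = 72.0%, the team plan 618/722 = 85.6% → the team plan
Overall: the Premium plan 704/1197 = 58.8%, the team plan 768/1125 = 68.3% → the team plan
The team plan wins overall and in every signup group — no reversal.

No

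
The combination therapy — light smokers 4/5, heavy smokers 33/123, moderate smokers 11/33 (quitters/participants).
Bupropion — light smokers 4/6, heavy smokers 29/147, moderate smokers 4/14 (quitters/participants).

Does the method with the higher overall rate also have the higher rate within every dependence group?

Yes

Light smokers: the combination therapy 4/5 = 80.0%, bupropion 4/6 = 66.7% → the combination therapy
Heavy smokers: the combination therapy 33/123 = 26.8%, bupropion 29/147 = 19.7% → the combination therapy
Moderate smokers: the combination therapy 11/33 = 33.3%, bupropion 4/14 = 28.6% → the combination therapy
Overall: the combination therapy 48/161 = 29.8%, bupropion 37/167 = 22.2% → the combination therapy
The combination therapy wins overall and in every dependence group — no reversal.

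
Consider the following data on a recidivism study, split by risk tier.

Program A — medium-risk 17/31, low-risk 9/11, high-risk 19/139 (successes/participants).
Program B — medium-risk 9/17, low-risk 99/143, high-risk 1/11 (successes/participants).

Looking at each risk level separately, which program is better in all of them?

Program A

Medium-risk: Program A 17/31 = 54.8%, Program B 9/17 = 52.9% → Program A
Low-risk: Program A 9/11 = 81.8%, Program B 99/143 = 69.2% → Program A
High-risk: Program A 19/139 = 13.7%, Program B 1/11 = 9.1% → Program A
Program A has the higher rate in all 3 groups.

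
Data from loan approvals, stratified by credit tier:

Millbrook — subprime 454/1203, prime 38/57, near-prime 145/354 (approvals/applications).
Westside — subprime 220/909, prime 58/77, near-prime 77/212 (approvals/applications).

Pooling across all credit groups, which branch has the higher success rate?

Millbrook

Subprime: Millbrook 454/1203 = 37.7%, Westside 220/909 = 24.2% → Millbrook
Prime: Millbrook 38/57 = 66.7%, Westside 58/77 = 75.3% → Westside
Near-prime: Millbrook 145/354 = 41.0%, Westside 77/212 = 36.3% → Millbrook
Overall: Millbrook 637/1614 = 39.5%, Westside 355/1198 = 29.6% → Millbrook
(Neither sweeps every credit group, but Millbrook has the higher pooled rate.)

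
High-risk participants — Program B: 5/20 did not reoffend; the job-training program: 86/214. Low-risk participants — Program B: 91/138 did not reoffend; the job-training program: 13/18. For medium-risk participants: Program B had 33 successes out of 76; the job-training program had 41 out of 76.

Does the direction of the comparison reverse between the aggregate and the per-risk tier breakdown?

High-risk: Program B 5/20 = 25.0%, the job-training program 86/214 = 40.2% → the job-training program
Low-risk: Program B 91/138 = 65.9%, the job-training program 13/18 = 72.2% → the job-training program
Medium-risk: Program B 33/76 = 43.4%, the job-training program 41/76 = 53.9% → the job-training program
Overall: Program B 129/234 = 55.1%, the job-training program 140/308 = 45.5% → Program B
The job-training program wins each risk group but Program B wins overall — the comparison reverses. The job-training program's participants skew toward high-risk, which has a lower base rate.

Yes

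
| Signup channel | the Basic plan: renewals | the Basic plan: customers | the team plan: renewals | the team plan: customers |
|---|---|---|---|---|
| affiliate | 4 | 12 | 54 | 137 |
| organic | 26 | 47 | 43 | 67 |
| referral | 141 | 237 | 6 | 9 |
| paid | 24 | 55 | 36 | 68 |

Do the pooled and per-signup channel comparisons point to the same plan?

No

Affiliate: the Basic plan 4/12 = 33.3%, the team plan 54/137 = 39.4% → the team plan
Organic: the Basic plan 26/47 = 55.3%, the team plan 43/67 = 64.2% → the team plan
Referral: the Basic plan 141/237 = 59.5%, the team plan 6/9 = 66.7% → the team plan
Paid: the Basic plan 24/55 = 43.6%, the team plan 36/68 = 52.9% → the team plan
Overall: the Basic plan 195/351 = 55.6%, the team plan 139/281 = 49.5% → the Basic plan
The team plan wins each signup group but the Basic plan wins overall — the comparison reverses. The team plan's customers skew toward affiliate, which has a lower base rate.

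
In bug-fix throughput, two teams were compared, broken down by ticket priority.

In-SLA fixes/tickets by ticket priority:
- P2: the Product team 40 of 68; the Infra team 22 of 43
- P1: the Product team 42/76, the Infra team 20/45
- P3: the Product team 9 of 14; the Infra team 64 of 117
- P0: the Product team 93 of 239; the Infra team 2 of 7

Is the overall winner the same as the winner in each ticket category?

No

P2: the Product team 40/68 = 58.8%, the Infra team 22/43 = 51.2% → the Product team
P1: the Product team 42/76 = 55.3%, the Infra team 20/45 = 44.4% → the Product team
P3: the Product team 9/14 = 64.3%, the Infra team 64/117 = 54.7% → the Product team
P0: the Product team 93/239 = 38.9%, the Infra team 2/7 = 28.6% → the Product team
Overall: the Product team 184/397 = 46.3%, the Infra team 108/212 = 50.9% → the Infra team
The Product team wins each ticket group but the Infra team wins overall — the comparison reverses. The Product team's tickets skew toward P0, which has a lower base rate.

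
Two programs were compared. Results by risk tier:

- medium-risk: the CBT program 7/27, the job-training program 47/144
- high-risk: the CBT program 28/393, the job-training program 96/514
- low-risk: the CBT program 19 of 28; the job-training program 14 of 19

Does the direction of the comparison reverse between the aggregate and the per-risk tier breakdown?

Medium-risk: the CBT program 7/27 = 25.9%, the job-training program 47/144 = 32.6% → the job-training program
High-risk: the CBT program 28/393 = 7.1%, the job-training program 96/514 = 18.7% → the job-training program
Low-risk: the CBT program 19/28 = 67.9%, the job-training program 14/19 = 73.7% → the job-training program
Overall: the CBT program 54/448 = 12.1%, the job-training program 157/677 = 23.2% → the job-training program
The job-training program wins overall and in every risk group — no reversal.

No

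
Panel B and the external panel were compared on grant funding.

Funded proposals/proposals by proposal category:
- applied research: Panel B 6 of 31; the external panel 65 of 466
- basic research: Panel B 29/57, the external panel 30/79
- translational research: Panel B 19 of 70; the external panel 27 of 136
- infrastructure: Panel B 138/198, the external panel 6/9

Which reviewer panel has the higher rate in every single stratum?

Applied research: Panel B 6/31 = 19.4%, the external panel 65/466 = 13.9% → Panel B
Basic research: Panel B 29/57 = 50.9%, the external panel 30/79 = 38.0% → Panel B
Translational research: Panel B 19/70 = 27.1%, the external panel 27/136 = 19.9% → Panel B
Infrastructure: Panel B 138/198 = 69.7%, the external panel 6/9 = 66.7% → Panel B
Panel B has the higher rate in all 4 groups.

Panel B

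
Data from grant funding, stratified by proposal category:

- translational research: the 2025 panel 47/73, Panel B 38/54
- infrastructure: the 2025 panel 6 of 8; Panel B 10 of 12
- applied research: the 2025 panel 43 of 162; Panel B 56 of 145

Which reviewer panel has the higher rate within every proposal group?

Panel B

Translational research: the 2025 panel 47/73 = 64.4%, Panel B 38/54 = 70.4% → Panel B
Infrastructure: the 2025 panel 6/8 = 75.0%, Panel B 10/12 = 83.3% → Panel B
Applied research: the 2025 panel 43/162 = 26.5%, Panel B 56/145 = 38.6% → Panel B
Panel B has the higher rate in all 3 groups.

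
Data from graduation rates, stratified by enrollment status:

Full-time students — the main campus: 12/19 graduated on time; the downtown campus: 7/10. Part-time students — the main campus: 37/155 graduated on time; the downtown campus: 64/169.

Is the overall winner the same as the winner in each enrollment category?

Yes

Full-time: the main campus 12/19 = 63.2%, the downtown campus 7/10 = 70.0% → the downtown campus
Part-time: the main campus 37/155 = 23.9%, the downtown campus 64/169 = 37.9% → the downtown campus
Overall: the main campus 49/174 = 28.2%, the downtown campus 71/179 = 39.7% → the downtown campus
The downtown campus wins overall and in every enrollment group — no reversal.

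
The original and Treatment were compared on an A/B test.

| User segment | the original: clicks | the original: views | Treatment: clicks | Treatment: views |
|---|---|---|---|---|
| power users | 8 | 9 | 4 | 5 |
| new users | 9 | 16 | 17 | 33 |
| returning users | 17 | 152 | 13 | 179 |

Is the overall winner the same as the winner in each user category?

Power users: the original 8/9 = 88.9%, Treatment 4/5 = 80.0% → the original
New users: the original 9/16 = 56.2%, Treatment 17/33 = 51.5% → the original
Returning users: the original 17/152 = 11.2%, Treatment 13/179 = 7.3% → the original
Overall: the original 34/177 = 19.2%, Treatment 34/217 = 15.7% → the original
The original wins overall and in every user group — no reversal.

Yes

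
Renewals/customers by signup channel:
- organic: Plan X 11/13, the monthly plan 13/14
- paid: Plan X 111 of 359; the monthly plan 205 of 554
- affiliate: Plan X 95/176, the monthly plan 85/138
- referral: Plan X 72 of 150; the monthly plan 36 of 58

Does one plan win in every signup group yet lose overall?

Organic: Plan X 11/13 = 84.6%, the monthly plan 13/14 = 92.9% → the monthly plan
Paid: Plan X 111/359 = 30.9%, the monthly plan 205/554 = 37.0% → the monthly plan
Affiliate: Plan X 95/176 = 54.0%, the monthly plan 85/138 = 61.6% → the monthly plan
Referral: Plan X 72/150 = 48.0%, the monthly plan 36/58 = 62.1% → the monthly plan
Overall: Plan X 289/698 = 41.4%, the monthly plan 339/764 = 44.4% → the monthly plan
The monthly plan wins overall and in every signup group — no reversal.

No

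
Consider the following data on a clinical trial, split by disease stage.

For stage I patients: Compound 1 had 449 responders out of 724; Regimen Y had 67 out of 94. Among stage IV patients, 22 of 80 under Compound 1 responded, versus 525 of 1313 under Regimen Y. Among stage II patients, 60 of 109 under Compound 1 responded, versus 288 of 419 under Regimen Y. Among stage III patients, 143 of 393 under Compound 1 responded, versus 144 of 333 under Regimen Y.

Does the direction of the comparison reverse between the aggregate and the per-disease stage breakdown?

Stage I: Compound 1 449/724 = 62.0%, Regimen Y 67/94 = 71.3% → Regimen Y
Stage IV: Compound 1 22/80 = 27.5%, Regimen Y 525/1313 = 40.0% → Regimen Y
Stage II: Compound 1 60/109 = 55.0%, Regimen Y 288/419 = 68.7% → Regimen Y
Stage III: Compound 1 143/393 = 36.4%, Regimen Y 144/333 = 43.2% → Regimen Y
Overall: Compound 1 674/1306 = 51.6%, Regimen Y 1024/2159 = 47.4% → Compound 1
Regimen Y wins each disease group but Compound 1 wins overall — the comparison reverses. Regimen Y's patients skew toward stage IV, which has a lower base rate.

Yes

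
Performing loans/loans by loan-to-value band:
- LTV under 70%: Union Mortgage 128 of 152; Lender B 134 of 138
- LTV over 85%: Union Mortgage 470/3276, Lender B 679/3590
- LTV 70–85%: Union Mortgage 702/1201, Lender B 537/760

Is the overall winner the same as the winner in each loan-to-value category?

Yes

LTV under 70%: Union Mortgage 128/152 = 84.2%, Lender B 134/138 = 97.1% → Lender B
LTV over 85%: Union Mortgage 470/3276 = 14.3%, Lender B 679/3590 = 18.9% → Lender B
LTV 70–85%: Union Mortgage 702/1201 = 58.5%, Lender B 537/760 = 70.7% → Lender B
Overall: Union Mortgage 1300/4629 = 28.1%, Lender B 1350/4488 = 30.1% → Lender B
Lender B wins overall and in every loan-to-value group — no reversal.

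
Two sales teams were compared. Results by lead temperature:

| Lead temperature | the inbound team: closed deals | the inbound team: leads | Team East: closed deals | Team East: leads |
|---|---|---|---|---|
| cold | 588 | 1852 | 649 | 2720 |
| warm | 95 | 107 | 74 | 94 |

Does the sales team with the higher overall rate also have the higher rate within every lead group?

Cold: the inbound team 588/1852 = 31.7%, Team East 649/2720 = 23.9% → the inbound team
Warm: the inbound team 95/107 = 88.8%, Team East 74/94 = 78.7% → the inbound team
Overall: the inbound team 683/1959 = 34.9%, Team East 723/2814 = 25.7% → the inbound team
The inbound team wins overall and in every lead group — no reversal.

Yes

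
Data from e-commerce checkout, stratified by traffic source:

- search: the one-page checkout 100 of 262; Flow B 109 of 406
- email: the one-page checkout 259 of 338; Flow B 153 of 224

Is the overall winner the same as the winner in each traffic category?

Yes

Search: the one-page checkout 100/262 = 38.2%, Flow B 109/406 = 26.8% → the one-page checkout
Email: the one-page checkout 259/338 = 76.6%, Flow B 153/224 = 68.3% → the one-page checkout
Overall: the one-page checkout 359/600 = 59.8%, Flow B 262/630 = 41.6% → the one-page checkout
The one-page checkout wins overall and in every traffic group — no reversal.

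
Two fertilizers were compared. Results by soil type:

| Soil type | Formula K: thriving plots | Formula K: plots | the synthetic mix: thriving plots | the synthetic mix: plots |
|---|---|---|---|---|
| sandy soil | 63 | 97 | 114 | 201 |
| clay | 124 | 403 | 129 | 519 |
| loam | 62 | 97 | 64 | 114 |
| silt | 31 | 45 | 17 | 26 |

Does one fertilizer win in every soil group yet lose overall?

Sandy soil: Formula K 63/97 = 64.9%, the synthetic mix 114/201 = 56.7% → Formula K
Clay: Formula K 124/403 = 30.8%, the synthetic mix 129/519 = 24.9% → Formula K
Loam: Formula K 62/97 = 63.9%, the synthetic mix 64/114 = 56.1% → Formula K
Silt: Formula K 31/45 = 68.9%, the synthetic mix 17/26 = 65.4% → Formula K
Overall: Formula K 280/642 = 43.6%, the synthetic mix 324/860 = 37.7% → Formula K
Formula K wins overall and in every soil group — no reversal.

No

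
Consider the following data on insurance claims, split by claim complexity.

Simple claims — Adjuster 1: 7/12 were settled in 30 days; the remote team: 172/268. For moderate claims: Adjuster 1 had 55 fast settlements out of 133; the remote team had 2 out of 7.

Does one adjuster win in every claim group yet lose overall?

No

Simple: Adjuster 1 7/12 = 58.3%, the remote team 172/268 = 64.2% → the remote team
Moderate: Adjuster 1 55/133 = 41.4%, the remote team 2/7 = 28.6% → Adjuster 1
Overall: Adjuster 1 62/145 = 42.8%, the remote team 174/275 = 63.3% → the remote team
Neither sweeps: Adjuster 1 wins 1 of 2 groups, the remote team wins 1. The remote team wins overall but not every group — no Simpson reversal.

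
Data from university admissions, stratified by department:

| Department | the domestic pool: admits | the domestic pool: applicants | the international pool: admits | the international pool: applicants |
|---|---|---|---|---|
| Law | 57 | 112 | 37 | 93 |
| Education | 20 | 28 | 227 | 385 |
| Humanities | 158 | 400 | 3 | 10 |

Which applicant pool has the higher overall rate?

Law: the domestic pool 57/112 = 50.9%, the international pool 37/93 = 39.8% → the domestic pool
Education: the domestic pool 20/28 = 71.4%, the international pool 227/385 = 59.0% → the domestic pool
Humanities: the domestic pool 158/400 = 39.5%, the international pool 3/10 = 30.0% → the domestic pool
Overall: the domestic pool 235/540 = 43.5%, the international pool 267/488 = 54.7% → the international pool
(The domestic pool wins every department group but the international pool wins overall — the domestic pool's applicants skew toward the low-rate Humanities group.)

the international pool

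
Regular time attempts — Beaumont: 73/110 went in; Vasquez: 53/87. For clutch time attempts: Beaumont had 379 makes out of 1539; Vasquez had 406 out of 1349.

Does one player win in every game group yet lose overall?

No

Regular time: Beaumont 73/110 = 66.4%, Vasquez 53/87 = 60.9% → Beaumont
Clutch time: Beaumont 379/1539 = 24.6%, Vasquez 406/1349 = 30.1% → Vasquez
Overall: Beaumont 452/1649 = 27.4%, Vasquez 459/1436 = 32.0% → Vasquez
Neither sweeps: Beaumont wins 1 of 2 groups, Vasquez wins 1. Vasquez wins overall but not every group — no Simpson reversal.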